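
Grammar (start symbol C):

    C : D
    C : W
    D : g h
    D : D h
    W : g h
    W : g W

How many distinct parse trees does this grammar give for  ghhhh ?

Parse trees for ghhhh:
  [C [D [D [D [D g h] h] h] h]]

1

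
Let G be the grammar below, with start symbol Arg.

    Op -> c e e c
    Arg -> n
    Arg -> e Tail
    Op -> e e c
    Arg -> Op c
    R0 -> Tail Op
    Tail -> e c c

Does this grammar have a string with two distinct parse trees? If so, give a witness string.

Ambiguous

Witness: e e c c

Derivation 1: Arg ⇒ e Tail ⇒ e e c c
Derivation 2: Arg ⇒ Op c ⇒ e e c c

Two distinct leftmost derivations for the same string.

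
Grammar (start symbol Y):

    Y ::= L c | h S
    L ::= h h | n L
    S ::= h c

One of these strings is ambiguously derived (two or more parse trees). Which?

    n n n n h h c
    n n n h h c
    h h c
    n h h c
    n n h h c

h h c

n n n n h h c: 1 tree
n n n h h c: 1 tree
h h c: 2 trees
n h h c: 1 tree
n n h h c: 1 tree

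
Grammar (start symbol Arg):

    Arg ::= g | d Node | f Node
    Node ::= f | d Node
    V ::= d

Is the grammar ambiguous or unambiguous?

Only Arg, Node are reachable from Arg; ignoring the rest: Restricted to the reachable nonterminals, every rule has the form A → t or A → t B, and no two rules for the same A share a first terminal. The grammar encodes a DFA — one run per string.

Unambiguous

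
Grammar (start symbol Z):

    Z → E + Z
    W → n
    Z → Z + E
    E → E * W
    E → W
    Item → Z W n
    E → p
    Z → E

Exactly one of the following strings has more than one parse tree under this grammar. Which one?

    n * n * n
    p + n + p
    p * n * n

p + n + p

n * n * n: 1 tree
p + n + p: 4 trees
p * n * n: 1 tree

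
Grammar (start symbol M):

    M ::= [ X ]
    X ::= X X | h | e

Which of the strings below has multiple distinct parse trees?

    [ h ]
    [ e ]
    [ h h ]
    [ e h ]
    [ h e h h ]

[ h e h h ]

[ h ]: 1 tree
[ e ]: 1 tree
[ h h ]: 1 tree
[ e h ]: 1 tree
[ h e h h ]: 5 trees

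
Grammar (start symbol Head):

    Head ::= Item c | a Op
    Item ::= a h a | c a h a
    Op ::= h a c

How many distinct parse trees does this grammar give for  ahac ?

Parse trees for ahac:
  [Head [Item a h a] c]
  [Head a [Op h a c]]

2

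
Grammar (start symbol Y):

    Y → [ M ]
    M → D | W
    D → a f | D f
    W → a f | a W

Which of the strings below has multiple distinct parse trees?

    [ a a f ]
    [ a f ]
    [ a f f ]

[ a a f ]: 1 tree
[ a f ]: 2 trees
[ a f f ]: 1 tree

[ a f ]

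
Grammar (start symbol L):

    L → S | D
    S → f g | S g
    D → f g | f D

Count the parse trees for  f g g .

1

Parse trees for f g g:
  [L [S [S f g] g]]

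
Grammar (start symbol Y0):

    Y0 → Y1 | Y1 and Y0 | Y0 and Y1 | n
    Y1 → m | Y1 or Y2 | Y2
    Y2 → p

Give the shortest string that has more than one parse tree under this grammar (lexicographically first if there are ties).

length 1: no string has ≥2 trees
length 3: m and m has 2 parse trees

Two derivations of m and m:
  Y0 ⇒ Y1 and Y0 ⇒ m and Y0 ⇒ m and Y1 ⇒ m and m
  Y0 ⇒ Y0 and Y1 ⇒ Y1 and Y1 ⇒ m and Y1 ⇒ m and m

m and m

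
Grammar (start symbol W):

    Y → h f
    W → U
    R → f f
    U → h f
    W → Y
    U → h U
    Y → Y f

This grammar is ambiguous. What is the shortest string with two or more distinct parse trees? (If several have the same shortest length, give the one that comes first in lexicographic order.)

h f

length 2: h f has 2 parse trees

Two derivations of h f:
  W ⇒ U ⇒ h f
  W ⇒ Y ⇒ h f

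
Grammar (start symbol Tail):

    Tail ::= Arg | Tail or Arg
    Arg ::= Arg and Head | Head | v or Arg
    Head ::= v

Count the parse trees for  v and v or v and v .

1

Parse trees for v and v or v and v:
  [Tail [Tail [Arg [Arg [Head v]] and [Head v]]] or [Arg [Arg [Head v]] and [Head v]]]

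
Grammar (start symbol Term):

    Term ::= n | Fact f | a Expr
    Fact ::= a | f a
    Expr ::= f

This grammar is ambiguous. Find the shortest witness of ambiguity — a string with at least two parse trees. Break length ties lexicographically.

length 1: no string has ≥2 trees
length 2: a f has 2 parse trees

Two derivations of a f:
  Term ⇒ Fact f ⇒ a f
  Term ⇒ a Expr ⇒ a f

a f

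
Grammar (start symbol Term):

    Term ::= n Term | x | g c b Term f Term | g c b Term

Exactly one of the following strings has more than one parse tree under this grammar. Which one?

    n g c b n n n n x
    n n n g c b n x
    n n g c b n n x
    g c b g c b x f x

g c b g c b x f x

n g c b n n n n x: 1 tree
n n n g c b n x: 1 tree
n n g c b n n x: 1 tree
g c b g c b x f x: 2 trees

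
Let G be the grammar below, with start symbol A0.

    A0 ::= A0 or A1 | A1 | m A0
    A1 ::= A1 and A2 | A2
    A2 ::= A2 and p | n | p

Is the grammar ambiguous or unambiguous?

Witness: n and p

Derivation 1: A0 ⇒ A1 ⇒ A1 and A2 ⇒ A2 and A2 ⇒ n and A2 ⇒ n and p
Derivation 2: A0 ⇒ A1 ⇒ A2 ⇒ A2 and p ⇒ n and p

Two distinct leftmost derivations for the same string.

Ambiguous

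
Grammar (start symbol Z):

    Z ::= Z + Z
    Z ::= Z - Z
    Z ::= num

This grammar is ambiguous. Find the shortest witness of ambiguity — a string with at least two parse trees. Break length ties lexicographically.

num + num + num

length 1: no string has ≥2 trees
length 3: no string has ≥2 trees
length 5: num + num + num has 2 parse trees

Two derivations of num + num + num:
  Z ⇒ Z + Z ⇒ Z + Z + Z ⇒ num + Z + Z ⇒ num + num + Z ⇒ num + num + num
  Z ⇒ Z + Z ⇒ num + Z ⇒ num + Z + Z ⇒ num + num + Z ⇒ num + num + num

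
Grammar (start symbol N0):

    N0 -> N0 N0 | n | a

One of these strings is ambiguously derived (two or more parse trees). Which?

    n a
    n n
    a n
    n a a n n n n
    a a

n a a n n n n

n a: 1 tree
n n: 1 tree
a n: 1 tree
n a a n n n n: 132 trees
a a: 1 tree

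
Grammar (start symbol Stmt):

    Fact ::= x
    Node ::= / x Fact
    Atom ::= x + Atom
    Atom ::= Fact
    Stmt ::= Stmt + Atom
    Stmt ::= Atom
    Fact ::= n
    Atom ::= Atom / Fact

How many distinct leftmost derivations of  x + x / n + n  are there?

3

Parse trees for x + x / n + n:
  [Stmt [Stmt [Stmt [Atom [Fact x]]] + [Atom [Atom [Fact x]] / [Fact n]]] + [Atom [Fact n]]]
  [Stmt [Stmt [Atom x + [Atom [Atom [Fact x]] / [Fact n]]]] + [Atom [Fact n]]]
  [Stmt [Stmt [Atom [Atom x + [Atom [Fact x]]] / [Fact n]]] + [Atom [Fact n]]]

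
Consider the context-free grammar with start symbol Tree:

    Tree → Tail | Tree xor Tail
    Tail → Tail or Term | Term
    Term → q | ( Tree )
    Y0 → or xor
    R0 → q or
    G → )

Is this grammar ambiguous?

Only Tree, Tail, Term are reachable from Tree; ignoring the rest: Tree → Tree xor Tail | Tail  ;  Tail → Tail or Term | Term  — a left-associative chain with Term at the bottom. Each string factors uniquely by precedence.

Unambiguous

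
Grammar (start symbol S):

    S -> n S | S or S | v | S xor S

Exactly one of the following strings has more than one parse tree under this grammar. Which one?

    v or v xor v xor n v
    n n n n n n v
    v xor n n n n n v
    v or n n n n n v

v or v xor v xor n v

v or v xor v xor n v: 5 trees
n n n n n n v: 1 tree
v xor n n n n n v: 1 tree
v or n n n n n v: 1 tree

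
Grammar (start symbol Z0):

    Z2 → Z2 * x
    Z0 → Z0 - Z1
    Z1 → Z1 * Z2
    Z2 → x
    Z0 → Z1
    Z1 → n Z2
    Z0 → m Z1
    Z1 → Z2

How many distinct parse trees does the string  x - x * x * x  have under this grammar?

Parse trees for x - x * x * x:
  [Z0 [Z0 [Z1 [Z2 x]]] - [Z1 [Z1 [Z2 x]] * [Z2 [Z2 x] * x]]]
  [Z0 [Z0 [Z1 [Z2 x]]] - [Z1 [Z1 [Z1 [Z2 x]] * [Z2 x]] * [Z2 x]]]
  [Z0 [Z0 [Z1 [Z2 x]]] - [Z1 [Z1 [Z2 [Z2 x] * x]] * [Z2 x]]]
  [Z0 [Z0 [Z1 [Z2 x]]] - [Z1 [Z2 [Z2 [Z2 x] * x] * x]]]

4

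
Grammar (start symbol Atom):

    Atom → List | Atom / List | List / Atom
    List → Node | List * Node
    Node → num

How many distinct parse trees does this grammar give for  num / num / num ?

4

Parse trees for num / num / num:
  [Atom [Atom [Atom [List [Node num]]] / [List [Node num]]] / [List [Node num]]]
  [Atom [Atom [List [Node num]] / [Atom [List [Node num]]]] / [List [Node num]]]
  [Atom [List [Node num]] / [Atom [Atom [List [Node num]]] / [List [Node num]]]]
  [Atom [List [Node num]] / [Atom [List [Node num]] / [Atom [List [Node num]]]]]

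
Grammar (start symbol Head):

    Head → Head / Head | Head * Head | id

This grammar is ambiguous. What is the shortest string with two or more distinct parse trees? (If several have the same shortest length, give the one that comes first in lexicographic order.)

id * id * id

length 1: no string has ≥2 trees
length 3: no string has ≥2 trees
length 5: id * id * id has 2 parse trees

Two derivations of id * id * id:
  Head ⇒ Head * Head ⇒ Head * Head * Head ⇒ id * Head * Head ⇒ id * id * Head ⇒ id * id * id
  Head ⇒ Head * Head ⇒ id * Head ⇒ id * Head * Head ⇒ id * id * Head ⇒ id * id * id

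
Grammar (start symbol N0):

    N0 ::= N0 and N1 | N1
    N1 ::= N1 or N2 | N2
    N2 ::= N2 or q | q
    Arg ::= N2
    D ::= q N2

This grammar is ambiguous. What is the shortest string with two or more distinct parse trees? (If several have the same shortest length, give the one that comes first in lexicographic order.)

q or q

length 1: no string has ≥2 trees
length 3: q or q has 2 parse trees

Two derivations of q or q:
  N0 ⇒ N1 ⇒ N1 or N2 ⇒ N2 or N2 ⇒ q or N2 ⇒ q or q
  N0 ⇒ N1 ⇒ N2 ⇒ N2 or q ⇒ q or q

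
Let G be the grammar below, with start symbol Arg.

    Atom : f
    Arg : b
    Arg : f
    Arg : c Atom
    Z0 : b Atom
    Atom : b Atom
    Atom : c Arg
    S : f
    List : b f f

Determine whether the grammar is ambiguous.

(List, S, Z0 are unreachable from Arg, so their rules don't affect L(Arg).) Restricted to the reachable nonterminals, every rule has the form A → t or A → t B, and no two rules for the same A share a first terminal. The grammar encodes a DFA — one run per string.

Unambiguous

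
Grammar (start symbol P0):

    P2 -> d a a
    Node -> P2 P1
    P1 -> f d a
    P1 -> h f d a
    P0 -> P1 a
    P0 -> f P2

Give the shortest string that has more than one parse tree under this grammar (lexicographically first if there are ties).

length 4: f d a a has 2 parse trees

Two derivations of f d a a:
  P0 ⇒ P1 a ⇒ f d a a
  P0 ⇒ f P2 ⇒ f d a a

f d a a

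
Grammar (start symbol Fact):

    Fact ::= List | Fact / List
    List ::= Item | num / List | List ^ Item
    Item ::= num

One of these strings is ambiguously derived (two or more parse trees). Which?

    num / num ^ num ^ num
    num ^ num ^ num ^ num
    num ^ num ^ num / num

num / num ^ num ^ num: 4 trees
num ^ num ^ num ^ num: 1 tree
num ^ num ^ num / num: 1 tree

num / num ^ num ^ num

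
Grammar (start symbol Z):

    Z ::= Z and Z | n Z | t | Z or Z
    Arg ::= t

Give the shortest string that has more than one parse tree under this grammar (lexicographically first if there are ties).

n t and t

length 1: no string has ≥2 trees
length 2: no string has ≥2 trees
length 3: no string has ≥2 trees
length 4: n t and t has 2 parse trees

Two derivations of n t and t:
  Z ⇒ Z and Z ⇒ n Z and Z ⇒ n t and Z ⇒ n t and t
  Z ⇒ n Z ⇒ n Z and Z ⇒ n t and Z ⇒ n t and t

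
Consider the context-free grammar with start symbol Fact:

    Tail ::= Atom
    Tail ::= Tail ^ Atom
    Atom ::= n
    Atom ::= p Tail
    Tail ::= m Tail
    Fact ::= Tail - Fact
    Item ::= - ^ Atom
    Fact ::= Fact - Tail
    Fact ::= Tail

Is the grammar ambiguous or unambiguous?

Ambiguous

Witness: n - n

Derivation 1: Fact ⇒ Tail - Fact ⇒ Atom - Fact ⇒ n - Fact ⇒ n - Tail ⇒ n - Atom ⇒ n - n
Derivation 2: Fact ⇒ Fact - Tail ⇒ Tail - Tail ⇒ Atom - Tail ⇒ n - Tail ⇒ n - Atom ⇒ n - n

Two distinct leftmost derivations for the same string.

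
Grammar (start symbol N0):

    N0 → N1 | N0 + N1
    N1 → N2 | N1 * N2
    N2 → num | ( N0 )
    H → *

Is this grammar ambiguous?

Unambiguous

Only N0, N1, N2 are reachable from N0; ignoring the rest: The grammar is stratified — N0 handles '+' (left-recursive), N1 handles '*', N2 atoms. Each operator has a fixed associativity and precedence level, so every string has one parse.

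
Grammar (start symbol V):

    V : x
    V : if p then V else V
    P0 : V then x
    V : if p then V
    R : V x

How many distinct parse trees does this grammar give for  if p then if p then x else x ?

2

Parse trees for if p then if p then x else x:
  [V if p then [V if p then [V x]] else [V x]]
  [V if p then [V if p then [V x] else [V x]]]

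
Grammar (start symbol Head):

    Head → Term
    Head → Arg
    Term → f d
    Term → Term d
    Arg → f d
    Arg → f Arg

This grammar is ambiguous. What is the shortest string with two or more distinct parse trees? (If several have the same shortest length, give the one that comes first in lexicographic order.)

length 2: f d has 2 parse trees

Two derivations of f d:
  Head ⇒ Term ⇒ f d
  Head ⇒ Arg ⇒ f d

f d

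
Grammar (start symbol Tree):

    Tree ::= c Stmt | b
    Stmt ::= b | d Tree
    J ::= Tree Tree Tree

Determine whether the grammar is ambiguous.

Unambiguous

Only Tree, Stmt are reachable from Tree; ignoring the rest: Restricted to the reachable nonterminals, every rule has the form A → t or A → t B, and no two rules for the same A share a first terminal. The grammar encodes a DFA — one run per string.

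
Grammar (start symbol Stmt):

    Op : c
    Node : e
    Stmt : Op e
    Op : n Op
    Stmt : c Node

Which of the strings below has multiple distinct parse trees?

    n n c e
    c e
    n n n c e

c e

n n c e: 1 tree
c e: 2 trees
n n n c e: 1 tree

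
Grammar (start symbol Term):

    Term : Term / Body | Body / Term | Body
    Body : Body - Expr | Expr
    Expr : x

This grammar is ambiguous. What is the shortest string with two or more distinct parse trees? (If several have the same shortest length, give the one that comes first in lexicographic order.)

x / x

length 1: no string has ≥2 trees
length 3: x / x has 2 parse trees

Two derivations of x / x:
  Term ⇒ Term / Body ⇒ Body / Body ⇒ Expr / Body ⇒ x / Body ⇒ x / Expr ⇒ x / x
  Term ⇒ Body / Term ⇒ Expr / Term ⇒ x / Term ⇒ x / Body ⇒ x / Expr ⇒ x / x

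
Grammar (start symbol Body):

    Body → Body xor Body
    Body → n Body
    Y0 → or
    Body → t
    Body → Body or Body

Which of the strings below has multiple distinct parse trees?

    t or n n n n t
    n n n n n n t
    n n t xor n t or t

n n t xor n t or t

t or n n n n t: 1 tree
n n n n n n t: 1 tree
n n t xor n t or t: 12 trees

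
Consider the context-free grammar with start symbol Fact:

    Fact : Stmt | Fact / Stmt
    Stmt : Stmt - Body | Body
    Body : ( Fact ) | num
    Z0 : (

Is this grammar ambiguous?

(Z0 is unreachable from Fact, so its rules don't affect L(Fact).) The grammar is stratified — Fact handles '/' (left-recursive), Stmt handles '-', Body atoms. Each operator has a fixed associativity and precedence level, so every string has one parse.

Unambiguous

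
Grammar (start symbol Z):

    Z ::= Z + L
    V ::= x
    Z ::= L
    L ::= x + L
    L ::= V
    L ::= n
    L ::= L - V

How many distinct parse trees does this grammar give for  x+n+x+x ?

Parse trees for x+n+x+x:
  [Z [Z [Z [L [V x]]] + [L n]] + [L x + [L [V x]]]]
  [Z [Z [L x + [L n]]] + [L x + [L [V x]]]]
  [Z [Z [Z [Z [L [V x]]] + [L n]] + [L [V x]]] + [L [V x]]]
  [Z [Z [Z [L x + [L n]]] + [L [V x]]] + [L [V x]]]

4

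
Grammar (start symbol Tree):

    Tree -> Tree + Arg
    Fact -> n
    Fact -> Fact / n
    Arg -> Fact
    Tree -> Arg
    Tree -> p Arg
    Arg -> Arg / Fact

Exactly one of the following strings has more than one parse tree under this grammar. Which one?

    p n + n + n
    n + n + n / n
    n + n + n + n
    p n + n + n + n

p n + n + n: 1 tree
n + n + n / n: 2 trees
n + n + n + n: 1 tree
p n + n + n + n: 1 tree

n + n + n / n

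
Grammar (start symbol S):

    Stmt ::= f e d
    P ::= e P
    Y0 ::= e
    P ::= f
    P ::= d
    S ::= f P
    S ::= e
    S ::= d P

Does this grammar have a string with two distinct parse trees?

(Stmt, Y0 are unreachable from S, so their rules don't affect L(S).) The reachable rules are right-linear with at most one rule per (nonterminal, next-terminal) pair. Each input token forces the next rule, so parsing is deterministic.

Unambiguous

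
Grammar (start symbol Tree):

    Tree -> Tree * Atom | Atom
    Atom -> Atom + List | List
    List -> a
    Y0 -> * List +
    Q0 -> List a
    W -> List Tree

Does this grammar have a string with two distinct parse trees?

(Y0, Q0, W are unreachable from Tree, so their rules don't affect L(Tree).) This is a standard precedence ladder (Tree over Atom over List), with each level left-recursive on its own operator ('*' at Tree, '+' at Atom). That structure is LR(1), hence unambiguous.

Unambiguous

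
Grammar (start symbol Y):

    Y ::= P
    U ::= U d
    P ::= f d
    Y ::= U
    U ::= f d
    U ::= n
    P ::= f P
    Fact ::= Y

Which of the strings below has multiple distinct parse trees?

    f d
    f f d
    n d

f d: 2 trees
f f d: 1 tree
n d: 1 tree

f d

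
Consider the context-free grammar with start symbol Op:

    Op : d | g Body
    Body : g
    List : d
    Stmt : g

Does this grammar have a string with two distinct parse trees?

(List, Stmt are unreachable from Op, so their rules don't affect L(Op).) The reachable rules are right-linear with at most one rule per (nonterminal, next-terminal) pair. Each input token forces the next rule, so parsing is deterministic.

Unambiguous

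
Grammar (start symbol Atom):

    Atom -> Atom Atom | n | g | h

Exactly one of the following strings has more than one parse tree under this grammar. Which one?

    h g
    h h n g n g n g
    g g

h h n g n g n g

h g: 1 tree
h h n g n g n g: 429 trees
g g: 1 tree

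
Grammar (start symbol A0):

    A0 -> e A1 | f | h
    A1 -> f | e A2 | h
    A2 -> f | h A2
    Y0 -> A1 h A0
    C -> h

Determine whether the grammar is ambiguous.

(Y0, C are unreachable from A0, so their rules don't affect L(A0).) Each reachable nonterminal has at most one production per leading terminal, and all productions are right-linear; the derivation is determined token-by-token.

Unambiguous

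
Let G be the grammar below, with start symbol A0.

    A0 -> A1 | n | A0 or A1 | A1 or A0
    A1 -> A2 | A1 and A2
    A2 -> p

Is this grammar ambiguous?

Ambiguous

Witness: p or p

Derivation 1: A0 ⇒ A0 or A1 ⇒ A1 or A1 ⇒ A2 or A1 ⇒ p or A1 ⇒ p or A2 ⇒ p or p
Derivation 2: A0 ⇒ A1 or A0 ⇒ A2 or A0 ⇒ p or A0 ⇒ p or A1 ⇒ p or A2 ⇒ p or p

Two distinct leftmost derivations for the same string.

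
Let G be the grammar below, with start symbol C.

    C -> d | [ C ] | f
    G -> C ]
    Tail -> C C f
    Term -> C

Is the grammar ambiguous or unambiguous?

Unambiguous

(G, Tail, Term are unreachable from C, so their rules don't affect L(C).) Each string is a nest of matched brackets around a single atom. An opening bracket forces the recursive rule; an atom forces the base rule.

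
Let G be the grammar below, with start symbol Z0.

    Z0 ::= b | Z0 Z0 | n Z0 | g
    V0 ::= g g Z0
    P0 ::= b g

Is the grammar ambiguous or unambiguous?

Ambiguous

Witness: b b b

Derivation 1: Z0 ⇒ Z0 Z0 ⇒ b Z0 ⇒ b Z0 Z0 ⇒ b b Z0 ⇒ b b b
Derivation 2: Z0 ⇒ Z0 Z0 ⇒ Z0 Z0 Z0 ⇒ b Z0 Z0 ⇒ b b Z0 ⇒ b b b

Two distinct leftmost derivations for the same string.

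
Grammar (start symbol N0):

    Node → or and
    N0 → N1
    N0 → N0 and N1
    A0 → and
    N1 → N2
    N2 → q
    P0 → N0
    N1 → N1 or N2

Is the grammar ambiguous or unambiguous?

Unambiguous

(P0, A0, Node are unreachable from N0, so their rules don't affect L(N0).) This is a standard precedence ladder (N0 over N1 over N2), with each level left-recursive on its own operator ('and' at N0, 'or' at N1). That structure is LR(1), hence unambiguous.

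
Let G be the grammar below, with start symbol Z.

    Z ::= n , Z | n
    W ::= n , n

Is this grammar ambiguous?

Unambiguous

Only Z is reachable from Z; ignoring the rest: Right-recursive list with a separator: after each atom, whether the separator follows determines the rule. One parse per string.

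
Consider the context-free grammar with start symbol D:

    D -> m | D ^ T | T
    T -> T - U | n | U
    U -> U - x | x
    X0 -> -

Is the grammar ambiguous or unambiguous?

Witness: x - x

Derivation 1: D ⇒ T ⇒ T - U ⇒ U - U ⇒ x - U ⇒ x - x
Derivation 2: D ⇒ T ⇒ U ⇒ U - x ⇒ x - x

Two distinct leftmost derivations for the same string.

Ambiguous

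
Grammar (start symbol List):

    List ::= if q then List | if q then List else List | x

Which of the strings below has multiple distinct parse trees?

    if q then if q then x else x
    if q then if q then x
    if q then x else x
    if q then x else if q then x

if q then if q then x else x

if q then if q then x else x: 2 trees
if q then if q then x: 1 tree
if q then x else x: 1 tree
if q then x else if q then x: 1 tree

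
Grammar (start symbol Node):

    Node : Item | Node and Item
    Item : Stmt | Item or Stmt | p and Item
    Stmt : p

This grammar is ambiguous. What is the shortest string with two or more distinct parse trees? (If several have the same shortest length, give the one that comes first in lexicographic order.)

p and p

length 1: no string has ≥2 trees
length 3: p and p has 2 parse trees

Two derivations of p and p:
  Node ⇒ Item ⇒ p and Item ⇒ p and Stmt ⇒ p and p
  Node ⇒ Node and Item ⇒ Item and Item ⇒ Stmt and Item ⇒ p and Item ⇒ p and Stmt ⇒ p and p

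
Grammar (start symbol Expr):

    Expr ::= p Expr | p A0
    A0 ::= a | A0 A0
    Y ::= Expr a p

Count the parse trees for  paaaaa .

Parse trees for paaaaa (showing first 6 of 14):
  [Expr p [A0 [A0 a] [A0 [A0 a] [A0 [A0 a] [A0 [A0 a] [A0 a]]]]]]
  [Expr p [A0 [A0 a] [A0 [A0 a] [A0 [A0 [A0 a] [A0 a]] [A0 a]]]]]
  [Expr p [A0 [A0 a] [A0 [A0 [A0 a] [A0 a]] [A0 [A0 a] [A0 a]]]]]
  [Expr p [A0 [A0 a] [A0 [A0 [A0 a] [A0 [A0 a] [A0 a]]] [A0 a]]]]
  [Expr p [A0 [A0 a] [A0 [A0 [A0 [A0 a] [A0 a]] [A0 a]] [A0 a]]]]
  [Expr p [A0 [A0 [A0 a] [A0 a]] [A0 [A0 a] [A0 [A0 a] [A0 a]]]]]

14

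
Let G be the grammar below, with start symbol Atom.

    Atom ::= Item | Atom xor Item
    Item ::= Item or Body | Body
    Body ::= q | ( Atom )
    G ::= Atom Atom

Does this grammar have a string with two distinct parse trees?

(G is unreachable from Atom, so its rules don't affect L(Atom).) Atom → Atom xor Item | Item  ;  Item → Item or Body | Body  — a left-associative chain with Body at the bottom. Each string factors uniquely by precedence.

Unambiguous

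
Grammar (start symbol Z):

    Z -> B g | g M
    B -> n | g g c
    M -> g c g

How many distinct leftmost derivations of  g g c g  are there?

Parse trees for g g c g:
  [Z [B g g c] g]
  [Z g [M g c g]]

2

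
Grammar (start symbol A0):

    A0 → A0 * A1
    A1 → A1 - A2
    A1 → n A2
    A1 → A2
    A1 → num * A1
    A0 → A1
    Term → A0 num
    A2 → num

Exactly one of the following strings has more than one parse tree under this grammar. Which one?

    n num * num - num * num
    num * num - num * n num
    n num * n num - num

num * num - num * n num

n num * num - num * num: 1 tree
num * num - num * n num: 3 trees
n num * n num - num: 1 tree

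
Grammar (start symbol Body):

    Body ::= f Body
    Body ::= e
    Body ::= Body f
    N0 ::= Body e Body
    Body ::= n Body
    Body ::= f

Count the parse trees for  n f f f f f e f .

Parse trees for n f f f f f e f:
  [Body [Body n [Body f [Body f [Body f [Body f [Body f [Body e]]]]]]] f]
  [Body n [Body f [Body f [Body f [Body f [Body f [Body [Body e] f]]]]]]]
  [Body n [Body f [Body f [Body f [Body f [Body [Body f [Body e]] f]]]]]]
  [Body n [Body f [Body f [Body f [Body [Body f [Body f [Body e]]] f]]]]]
  [Body n [Body f [Body f [Body [Body f [Body f [Body f [Body e]]]] f]]]]
  [Body n [Body f [Body [Body f [Body f [Body f [Body f [Body e]]]]] f]]]
  [Body n [Body [Body f [Body f [Body f [Body f [Body f [Body e]]]]]] f]]

7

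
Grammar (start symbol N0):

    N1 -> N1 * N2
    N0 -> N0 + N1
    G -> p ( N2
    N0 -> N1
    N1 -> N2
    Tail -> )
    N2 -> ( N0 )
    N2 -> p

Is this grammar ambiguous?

Unambiguous

(G, Tail are unreachable from N0, so their rules don't affect L(N0).) The grammar is stratified — N0 handles '+' (left-recursive), N1 handles '*', N2 atoms. Each operator has a fixed associativity and precedence level, so every string has one parse.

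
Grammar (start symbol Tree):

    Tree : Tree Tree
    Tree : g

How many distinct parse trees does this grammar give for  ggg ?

Parse trees for ggg:
  [Tree [Tree g] [Tree [Tree g] [Tree g]]]
  [Tree [Tree [Tree g] [Tree g]] [Tree g]]

2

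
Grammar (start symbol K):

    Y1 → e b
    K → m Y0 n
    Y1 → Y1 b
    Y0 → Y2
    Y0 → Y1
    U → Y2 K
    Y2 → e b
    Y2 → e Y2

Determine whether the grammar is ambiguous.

Ambiguous

Witness: m e b n

Derivation 1: K ⇒ m Y0 n ⇒ m Y2 n ⇒ m e b n
Derivation 2: K ⇒ m Y0 n ⇒ m Y1 n ⇒ m e b n

Two distinct leftmost derivations for the same string.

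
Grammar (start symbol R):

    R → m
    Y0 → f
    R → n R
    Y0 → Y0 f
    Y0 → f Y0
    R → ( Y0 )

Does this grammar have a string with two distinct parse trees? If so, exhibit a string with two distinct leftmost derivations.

Ambiguous

Witness: ( f f )

Derivation 1: R ⇒ ( Y0 ) ⇒ ( Y0 f ) ⇒ ( f f )
Derivation 2: R ⇒ ( Y0 ) ⇒ ( f Y0 ) ⇒ ( f f )

Two distinct leftmost derivations for the same string.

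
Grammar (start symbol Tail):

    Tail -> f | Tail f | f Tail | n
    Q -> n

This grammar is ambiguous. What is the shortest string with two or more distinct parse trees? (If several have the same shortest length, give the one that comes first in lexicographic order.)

length 1: no string has ≥2 trees
length 2: f f has 2 parse trees

Two derivations of f f:
  Tail ⇒ Tail f ⇒ f f
  Tail ⇒ f Tail ⇒ f f

f f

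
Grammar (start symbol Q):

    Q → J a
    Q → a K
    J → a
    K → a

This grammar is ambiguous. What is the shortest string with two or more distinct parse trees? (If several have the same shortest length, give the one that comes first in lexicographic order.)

length 2: a a has 2 parse trees

Two derivations of a a:
  Q ⇒ J a ⇒ a a
  Q ⇒ a K ⇒ a a

a a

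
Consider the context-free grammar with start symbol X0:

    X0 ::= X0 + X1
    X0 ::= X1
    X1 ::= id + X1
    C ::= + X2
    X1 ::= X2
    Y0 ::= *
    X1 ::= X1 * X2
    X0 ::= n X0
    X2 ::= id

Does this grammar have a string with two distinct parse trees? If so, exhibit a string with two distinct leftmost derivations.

Witness: id + id

Derivation 1: X0 ⇒ X0 + X1 ⇒ X1 + X1 ⇒ X2 + X1 ⇒ id + X1 ⇒ id + X2 ⇒ id + id
Derivation 2: X0 ⇒ X1 ⇒ id + X1 ⇒ id + X2 ⇒ id + id

Two distinct leftmost derivations for the same string.

Ambiguous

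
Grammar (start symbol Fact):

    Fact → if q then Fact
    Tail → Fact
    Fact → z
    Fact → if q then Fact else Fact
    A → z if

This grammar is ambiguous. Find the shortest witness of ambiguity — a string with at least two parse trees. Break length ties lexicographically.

if q then if q then z else z

length 1: no string has ≥2 trees
length 4: no string has ≥2 trees
length 6: no string has ≥2 trees
length 7: no string has ≥2 trees
length 9: if q then if q then z else z has 2 parse trees

Two derivations of if q then if q then z else z:
  Fact ⇒ if q then Fact ⇒ if q then if q then Fact else Fact ⇒ if q then if q then z else Fact ⇒ if q then if q then z else z
  Fact ⇒ if q then Fact else Fact ⇒ if q then if q then Fact else Fact ⇒ if q then if q then z else Fact ⇒ if q then if q then z else z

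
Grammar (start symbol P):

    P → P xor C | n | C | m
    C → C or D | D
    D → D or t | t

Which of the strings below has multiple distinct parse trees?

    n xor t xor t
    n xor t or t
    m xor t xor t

n xor t or t

n xor t xor t: 1 tree
n xor t or t: 2 trees
m xor t xor t: 1 tree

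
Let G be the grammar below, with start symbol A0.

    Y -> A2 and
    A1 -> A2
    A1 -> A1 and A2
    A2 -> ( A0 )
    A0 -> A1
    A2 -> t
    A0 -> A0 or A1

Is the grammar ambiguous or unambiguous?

Unambiguous

Only A0, A1, A2 are reachable from A0; ignoring the rest: A0 → A0 or A1 | A1  ;  A1 → A1 and A2 | A2  — a left-associative chain with A2 at the bottom. Each string factors uniquely by precedence.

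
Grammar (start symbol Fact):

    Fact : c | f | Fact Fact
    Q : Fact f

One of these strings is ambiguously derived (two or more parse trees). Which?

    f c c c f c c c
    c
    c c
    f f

f c c c f c c c: 429 trees
c: 1 tree
c c: 1 tree
f f: 1 tree

f c c c f c c c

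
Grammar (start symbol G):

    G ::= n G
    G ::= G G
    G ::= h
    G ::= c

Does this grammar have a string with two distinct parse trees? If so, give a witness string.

Witness: c c c

Derivation 1: G ⇒ G G ⇒ G G G ⇒ c G G ⇒ c c G ⇒ c c c
Derivation 2: G ⇒ G G ⇒ c G ⇒ c G G ⇒ c c G ⇒ c c c

Two distinct leftmost derivations for the same string.

Ambiguous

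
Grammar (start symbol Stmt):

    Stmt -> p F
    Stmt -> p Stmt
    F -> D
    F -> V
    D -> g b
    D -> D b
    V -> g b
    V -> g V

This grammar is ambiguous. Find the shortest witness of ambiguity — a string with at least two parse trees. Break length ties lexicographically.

length 3: p g b has 2 parse trees

Two derivations of p g b:
  Stmt ⇒ p F ⇒ p D ⇒ p g b
  Stmt ⇒ p F ⇒ p V ⇒ p g b

p g b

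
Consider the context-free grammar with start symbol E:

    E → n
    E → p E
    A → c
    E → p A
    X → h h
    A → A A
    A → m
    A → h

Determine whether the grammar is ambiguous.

Ambiguous

Witness: p c c c

Derivation 1: E ⇒ p A ⇒ p A A ⇒ p c A ⇒ p c A A ⇒ p c c A ⇒ p c c c
Derivation 2: E ⇒ p A ⇒ p A A ⇒ p A A A ⇒ p c A A ⇒ p c c A ⇒ p c c c

Two distinct leftmost derivations for the same string.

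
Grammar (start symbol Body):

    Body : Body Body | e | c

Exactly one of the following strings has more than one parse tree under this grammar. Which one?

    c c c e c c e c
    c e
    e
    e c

c c c e c c e c

c c c e c c e c: 429 trees
c e: 1 tree
e: 1 tree
e c: 1 tree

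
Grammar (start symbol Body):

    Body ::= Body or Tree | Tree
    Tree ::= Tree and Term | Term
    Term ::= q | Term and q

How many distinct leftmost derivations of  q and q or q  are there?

2

Parse trees for q and q or q:
  [Body [Body [Tree [Tree [Term q]] and [Term q]]] or [Tree [Term q]]]
  [Body [Body [Tree [Term [Term q] and q]]] or [Tree [Term q]]]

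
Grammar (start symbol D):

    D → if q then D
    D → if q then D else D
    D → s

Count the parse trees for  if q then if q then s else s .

Parse trees for if q then if q then s else s:
  [D if q then [D if q then [D s] else [D s]]]
  [D if q then [D if q then [D s]] else [D s]]

2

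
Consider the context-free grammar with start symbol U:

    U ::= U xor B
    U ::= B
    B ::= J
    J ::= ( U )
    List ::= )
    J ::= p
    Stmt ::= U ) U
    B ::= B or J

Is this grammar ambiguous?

Unambiguous

Only U, B, J are reachable from U; ignoring the rest: U → U xor B | B  ;  B → B or J | J  — a left-associative chain with J at the bottom. Each string factors uniquely by precedence.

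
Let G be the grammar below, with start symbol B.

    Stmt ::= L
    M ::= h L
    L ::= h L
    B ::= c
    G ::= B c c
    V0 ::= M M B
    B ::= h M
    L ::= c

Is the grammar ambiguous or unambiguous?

Unambiguous

(V0, Stmt, G are unreachable from B, so their rules don't affect L(B).) Each reachable nonterminal has at most one production per leading terminal, and all productions are right-linear; the derivation is determined token-by-token.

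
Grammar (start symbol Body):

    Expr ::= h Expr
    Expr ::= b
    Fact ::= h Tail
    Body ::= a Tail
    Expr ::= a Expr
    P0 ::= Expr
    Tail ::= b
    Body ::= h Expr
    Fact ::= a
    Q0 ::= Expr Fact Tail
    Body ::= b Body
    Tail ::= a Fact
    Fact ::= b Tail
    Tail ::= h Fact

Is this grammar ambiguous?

Unambiguous

(Q0, P0 are unreachable from Body, so their rules don't affect L(Body).) Each reachable nonterminal has at most one production per leading terminal, and all productions are right-linear; the derivation is determined token-by-token.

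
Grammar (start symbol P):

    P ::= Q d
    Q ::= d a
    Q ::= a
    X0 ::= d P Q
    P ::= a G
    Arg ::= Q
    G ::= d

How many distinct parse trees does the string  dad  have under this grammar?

Parse trees for dad:
  [P [Q d a] d]

1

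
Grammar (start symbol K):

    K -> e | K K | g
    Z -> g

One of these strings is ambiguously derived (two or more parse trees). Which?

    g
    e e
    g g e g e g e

g: 1 tree
e e: 1 tree
g g e g e g e: 132 trees

g g e g e g e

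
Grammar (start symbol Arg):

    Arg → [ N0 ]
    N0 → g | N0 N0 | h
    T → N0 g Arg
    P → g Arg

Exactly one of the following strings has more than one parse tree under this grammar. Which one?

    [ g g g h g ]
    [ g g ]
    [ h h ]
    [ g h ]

[ g g g h g ]

[ g g g h g ]: 14 trees
[ g g ]: 1 tree
[ h h ]: 1 tree
[ g h ]: 1 tree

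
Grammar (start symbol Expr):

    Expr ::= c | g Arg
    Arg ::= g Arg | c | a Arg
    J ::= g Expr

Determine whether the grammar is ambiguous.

Unambiguous

Only Expr, Arg are reachable from Expr; ignoring the rest: Each reachable nonterminal has at most one production per leading terminal, and all productions are right-linear; the derivation is determined token-by-token.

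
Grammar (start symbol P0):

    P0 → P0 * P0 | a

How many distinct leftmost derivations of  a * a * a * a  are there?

5

Parse trees for a * a * a * a:
  [P0 [P0 a] * [P0 [P0 a] * [P0 [P0 a] * [P0 a]]]]
  [P0 [P0 a] * [P0 [P0 [P0 a] * [P0 a]] * [P0 a]]]
  [P0 [P0 [P0 a] * [P0 a]] * [P0 [P0 a] * [P0 a]]]
  [P0 [P0 [P0 a] * [P0 [P0 a] * [P0 a]]] * [P0 a]]
  [P0 [P0 [P0 [P0 a] * [P0 a]] * [P0 a]] * [P0 a]]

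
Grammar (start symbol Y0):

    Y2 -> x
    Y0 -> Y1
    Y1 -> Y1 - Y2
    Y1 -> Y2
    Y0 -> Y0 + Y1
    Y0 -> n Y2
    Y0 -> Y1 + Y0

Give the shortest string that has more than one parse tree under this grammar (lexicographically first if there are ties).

length 1: no string has ≥2 trees
length 2: no string has ≥2 trees
length 3: x + x has 2 parse trees

Two derivations of x + x:
  Y0 ⇒ Y0 + Y1 ⇒ Y1 + Y1 ⇒ Y2 + Y1 ⇒ x + Y1 ⇒ x + Y2 ⇒ x + x
  Y0 ⇒ Y1 + Y0 ⇒ Y2 + Y0 ⇒ x + Y0 ⇒ x + Y1 ⇒ x + Y2 ⇒ x + x

x + x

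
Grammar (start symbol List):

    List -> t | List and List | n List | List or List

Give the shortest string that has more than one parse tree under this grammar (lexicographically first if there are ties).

n t and t

length 1: no string has ≥2 trees
length 2: no string has ≥2 trees
length 3: no string has ≥2 trees
length 4: n t and t has 2 parse trees

Two derivations of n t and t:
  List ⇒ List and List ⇒ n List and List ⇒ n t and List ⇒ n t and t
  List ⇒ n List ⇒ n List and List ⇒ n t and List ⇒ n t and t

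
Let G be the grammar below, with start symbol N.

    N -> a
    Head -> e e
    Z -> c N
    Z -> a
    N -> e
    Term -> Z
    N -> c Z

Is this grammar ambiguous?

Unambiguous

Only N, Z are reachable from N; ignoring the rest: Restricted to the reachable nonterminals, every rule has the form A → t or A → t B, and no two rules for the same A share a first terminal. The grammar encodes a DFA — one run per string.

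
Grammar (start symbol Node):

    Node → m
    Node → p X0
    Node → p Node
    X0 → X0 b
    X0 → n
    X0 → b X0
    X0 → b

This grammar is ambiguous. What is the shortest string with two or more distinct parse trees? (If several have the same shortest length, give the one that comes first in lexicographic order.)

length 1: no string has ≥2 trees
length 2: no string has ≥2 trees
length 3: p b b has 2 parse trees

Two derivations of p b b:
  Node ⇒ p X0 ⇒ p X0 b ⇒ p b b
  Node ⇒ p X0 ⇒ p b X0 ⇒ p b b

p b b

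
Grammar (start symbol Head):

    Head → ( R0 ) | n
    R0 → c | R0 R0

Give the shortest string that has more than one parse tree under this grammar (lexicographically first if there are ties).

length 1: no string has ≥2 trees
length 3: no string has ≥2 trees
length 4: no string has ≥2 trees
length 5: ( c c c ) has 2 parse trees

Two derivations of ( c c c ):
  Head ⇒ ( R0 ) ⇒ ( R0 R0 ) ⇒ ( c R0 ) ⇒ ( c R0 R0 ) ⇒ ( c c R0 ) ⇒ ( c c c )
  Head ⇒ ( R0 ) ⇒ ( R0 R0 ) ⇒ ( R0 R0 R0 ) ⇒ ( c R0 R0 ) ⇒ ( c c R0 ) ⇒ ( c c c )

( c c c )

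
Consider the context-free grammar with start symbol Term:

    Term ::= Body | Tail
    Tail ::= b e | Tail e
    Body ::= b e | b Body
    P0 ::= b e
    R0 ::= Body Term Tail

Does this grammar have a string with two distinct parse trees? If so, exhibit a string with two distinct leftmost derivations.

Witness: b e

Derivation 1: Term ⇒ Body ⇒ b e
Derivation 2: Term ⇒ Tail ⇒ b e

Two distinct leftmost derivations for the same string.

Ambiguous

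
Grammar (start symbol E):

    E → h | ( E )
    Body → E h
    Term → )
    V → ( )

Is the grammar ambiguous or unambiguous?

Unambiguous

(Body, Term, V are unreachable from E, so their rules don't affect L(E).) L(E) is { openⁿ atom closeⁿ : n ≥ 0 }. The bracket depth fixes n, and the derivation is forced at every step.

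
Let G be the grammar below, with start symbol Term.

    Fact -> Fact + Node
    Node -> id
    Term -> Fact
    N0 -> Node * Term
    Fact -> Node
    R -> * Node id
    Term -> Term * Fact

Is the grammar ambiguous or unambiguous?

Only Term, Fact, Node are reachable from Term; ignoring the rest: This is a standard precedence ladder (Term over Fact over Node), with each level left-recursive on its own operator ('*' at Term, '+' at Fact). That structure is LR(1), hence unambiguous.

Unambiguous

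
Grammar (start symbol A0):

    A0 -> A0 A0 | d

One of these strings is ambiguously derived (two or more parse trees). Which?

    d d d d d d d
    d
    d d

d d d d d d d

d d d d d d d: 132 trees
d: 1 tree
d d: 1 tree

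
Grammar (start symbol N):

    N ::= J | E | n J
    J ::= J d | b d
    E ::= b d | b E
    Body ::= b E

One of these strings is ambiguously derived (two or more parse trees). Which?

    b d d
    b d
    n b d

b d d: 1 tree
b d: 2 trees
n b d: 1 tree

b d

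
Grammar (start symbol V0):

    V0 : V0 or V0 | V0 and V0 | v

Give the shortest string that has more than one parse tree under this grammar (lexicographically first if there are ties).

length 1: no string has ≥2 trees
length 3: no string has ≥2 trees
length 5: v and v and v has 2 parse trees

Two derivations of v and v and v:
  V0 ⇒ V0 and V0 ⇒ V0 and V0 and V0 ⇒ v and V0 and V0 ⇒ v and v and V0 ⇒ v and v and v
  V0 ⇒ V0 and V0 ⇒ v and V0 ⇒ v and V0 and V0 ⇒ v and v and V0 ⇒ v and v and v

v and v and v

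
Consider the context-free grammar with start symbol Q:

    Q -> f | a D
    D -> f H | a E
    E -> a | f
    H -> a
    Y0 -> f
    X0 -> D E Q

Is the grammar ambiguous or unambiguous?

Unambiguous

(Y0, X0 are unreachable from Q, so their rules don't affect L(Q).) Restricted to the reachable nonterminals, every rule has the form A → t or A → t B, and no two rules for the same A share a first terminal. The grammar encodes a DFA — one run per string.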